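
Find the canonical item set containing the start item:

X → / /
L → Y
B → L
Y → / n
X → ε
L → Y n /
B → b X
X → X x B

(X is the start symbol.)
First, augment the grammar with X' → X
I₀ = CLOSURE({ [X' → . X] }):
  [X' → . X] has the dot before X: add [X → . / /], [X → .], [X → . X x B]
No further items can be added.

I₀ = { [X → . / /], [X → . X x B], [X → .], [X' → . X] }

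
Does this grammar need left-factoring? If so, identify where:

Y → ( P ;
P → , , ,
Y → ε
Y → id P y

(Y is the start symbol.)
No, left-factoring is not needed

Left-factoring is needed when two productions for the same non-terminal
share a common prefix on the right-hand side.

Productions for Y:
  Y → ( P ;
  Y → ε
  Y → id P y

No common prefixes found.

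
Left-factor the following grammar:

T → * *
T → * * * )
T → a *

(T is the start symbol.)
Left-factoring transforms A → αβ₁ | αβ₂ into A → αA' and A' → β₁ | β₂
(α is the longest common prefix among the alternatives). Repeat until
no nonterminal has two alternatives with a common prefix.

Round 1: T has alternatives sharing prefix '* *'. Introduce T': T → * * T'
  Add: T' → ε
  Add: T' → * )

No remaining common prefixes — done.

Resulting grammar:
T → * * T'
T' → ε
T' → * )
T → a *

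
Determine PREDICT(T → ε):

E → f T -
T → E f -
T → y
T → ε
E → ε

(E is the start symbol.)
{ '-' }

PREDICT(T → ε) = (FIRST(RHS) \ {ε}) ∪ (FOLLOW(T) if ε ∈ FIRST(RHS), i.e. RHS ⇒* ε)
The right-hand side is ε (FIRST(ε) = { ε }), so the predict set is FOLLOW(T) = { '-' }
PREDICT(T → ε) = { '-' }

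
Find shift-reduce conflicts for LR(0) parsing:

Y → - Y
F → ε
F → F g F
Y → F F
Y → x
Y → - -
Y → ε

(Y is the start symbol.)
Yes — I0: [F → .] vs [Y → . - -]; I1: [F → .] vs [Y → . - -]; I2: [F → .] vs [F → F . g F]; I5: [Y → F F .] vs [F → F . g F]; I7: [F → F g F .] vs [F → F . g F]; I8: [F → .] vs [Y → . - -]

A shift-reduce conflict occurs when an LR(0) state has both:
  - a complete (reduce) item [A → α .] (dot at the end), and
  - a shift item [B → β . c γ] (dot before a terminal).

Augment with Y' → Y and build the canonical LR(0) collection (I0 = CLOSURE({[Y' → . Y]}), then GOTO on every symbol after a dot until no new states appear). It has 10 states:
  I0: { [F → . F g F], [F → .], [Y → . - -], [Y → . - Y], [Y → . F F], [Y → . x], [Y → .], [Y' → . Y] }  — shift, 2 reduces
  I1: { [F → . F g F], [F → .], [Y → - . -], [Y → - . Y], [Y → . - -], [Y → . - Y], [Y → . F F], [Y → . x], [Y → .] }  — shift, 2 reduces
  I2: { [F → . F g F], [F → .], [F → F . g F], [Y → F . F] }  — shift, reduce
  I3: { [Y' → Y .] }  — accept
  I4: { [Y → x .] }  — reduce
  I5: { [F → F . g F], [Y → F F .] }  — shift, reduce
  I6: { [F → . F g F], [F → .], [F → F g . F] }  — reduce
  I7: { [F → F . g F], [F → F g F .] }  — shift, reduce
  I8: { [F → . F g F], [F → .], [Y → - - .], [Y → - . -], [Y → - . Y], [Y → . - -], [Y → . - Y], [Y → . F F], [Y → . x], [Y → .] }  — shift, 3 reduces
  I9: { [Y → - Y .] }  — reduce

I0 contains reduce items [F → .], [Y → .] and shift items [Y → . - -], [Y → . - Y], [Y → . x] — shift-reduce conflict.
I1 contains reduce items [F → .], [Y → .] and shift items [Y → . - -], [Y → - . -], [Y → . - Y], [Y → . x] — shift-reduce conflict.
I2 contains reduce item [F → .] and shift item [F → F . g F] — shift-reduce conflict.
I5 contains reduce item [Y → F F .] and shift item [F → F . g F] — shift-reduce conflict.
I7 contains reduce item [F → F g F .] and shift item [F → F . g F] — shift-reduce conflict.
I8 contains reduce items [F → .], [Y → .], [Y → - - .] and shift items [Y → . - -], [Y → - . -], [Y → . - Y], [Y → . x] — shift-reduce conflict.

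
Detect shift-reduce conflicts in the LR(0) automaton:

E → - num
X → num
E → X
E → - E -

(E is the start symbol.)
No shift-reduce conflicts

A shift-reduce conflict occurs when an LR(0) state has both:
  - a complete (reduce) item [A → α .] (dot at the end), and
  - a shift item [B → β . c γ] (dot before a terminal).

Augment with E' → E and build the canonical LR(0) collection (I0 = CLOSURE({[E' → . E]}), then GOTO on every symbol after a dot until no new states appear). It has 8 states:
  I0: { [E → . - E -], [E → . - num], [E → . X], [E' → . E], [X → . num] }  — shift
  I1: { [E → - . E -], [E → - . num], [E → . - E -], [E → . - num], [E → . X], [X → . num] }  — shift
  I2: { [E' → E .] }  — accept
  I3: { [E → X .] }  — reduce
  I4: { [X → num .] }  — reduce
  I5: { [E → - E . -] }  — shift
  I6: { [E → - num .], [X → num .] }  — 2 reduces
  I7: { [E → - E - .] }  — reduce

No state contains both a complete item and a shift item.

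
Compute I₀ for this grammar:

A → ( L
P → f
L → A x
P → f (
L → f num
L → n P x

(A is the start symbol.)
First, augment the grammar with A' → A
I₀ = CLOSURE({ [A' → . A] }):
  [A' → . A] has the dot before A: add [A → . ( L]
No further items can be added.

I₀ = { [A → . ( L], [A' → . A] }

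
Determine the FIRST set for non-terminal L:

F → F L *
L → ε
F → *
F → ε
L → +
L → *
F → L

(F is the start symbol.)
{ '*', '+', ε }

To compute FIRST(L), examine every production with L on the left-hand side, reading each right-hand side left to right until a non-nullable symbol is reached.

From L → ε:
  - ε-production, so ε ∈ FIRST(L)
From L → +:
  - '+' is a terminal: add '+' and stop
From L → *:
  - '*' is a terminal: add '*' and stop

Collecting: FIRST(L) = { '*', '+', ε }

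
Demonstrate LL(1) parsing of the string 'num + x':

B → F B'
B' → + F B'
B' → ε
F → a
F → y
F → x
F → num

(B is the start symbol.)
Stack is shown with the top on the left.

Stack     Input      Action
---------------------------
B $       num + x $  output B → F B'
F B' $    num + x $  output F → num
num B' $  num + x $  match 'num'
B' $      + x $      output B' → + F B'
+ F B' $  + x $      match '+'
F B' $    x $        output F → x
x B' $    x $        match 'x'
B' $      $          output B' → ε
$         $          accept

The string is accepted.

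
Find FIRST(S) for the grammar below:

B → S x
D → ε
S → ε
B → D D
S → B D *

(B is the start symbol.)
To compute FIRST(S), examine every production with S on the left-hand side, reading each right-hand side left to right until a non-nullable symbol is reached.

FIRST sets of the other non-terminals involved (by the same procedure, iterated to a fixed point):
  FIRST(B) = { '*', 'x', ε }
  FIRST(D) = { ε }

From S → ε:
  - ε-production, so ε ∈ FIRST(S)
From S → B D *:
  - B is a non-terminal: add FIRST(B) \ {ε} = { '*', 'x' }
    B is nullable, so continue to the next symbol
  - D is a non-terminal: add FIRST(D) \ {ε} = { }
    D is nullable, so continue to the next symbol
  - '*' is a terminal: add '*' and stop

Collecting: FIRST(S) = { '*', 'x', ε }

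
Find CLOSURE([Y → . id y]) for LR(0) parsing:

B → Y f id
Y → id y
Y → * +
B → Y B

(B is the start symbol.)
{ [Y → . id y] }

To compute CLOSURE, for each item [A → α.Bβ] where B is a non-terminal, add [B → .γ] for all productions B → γ; repeat for the newly added items until nothing changes.

Start with: [Y → . id y]
The dot precedes the terminal id, so nothing is added.

CLOSURE = { [Y → . id y] }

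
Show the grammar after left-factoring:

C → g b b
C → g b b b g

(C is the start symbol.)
Left-factoring transforms A → αβ₁ | αβ₂ into A → αA' and A' → β₁ | β₂
(α is the longest common prefix among the alternatives). Repeat until
no nonterminal has two alternatives with a common prefix.

Round 1: C has alternatives sharing prefix 'g b b'. Introduce C': C → g b b C'
  Add: C' → ε
  Add: C' → b g

No remaining common prefixes — done.

Resulting grammar:
C → g b b C'
C' → ε
C' → b g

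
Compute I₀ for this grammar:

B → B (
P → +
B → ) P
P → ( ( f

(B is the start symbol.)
{ [B → . ) P], [B → . B (], [B' → . B] }

First, augment the grammar with B' → B
I₀ = CLOSURE({ [B' → . B] }):
  [B' → . B] has the dot before B: add [B → . B (], [B → . ) P]
No further items can be added.

I₀ = { [B → . ) P], [B → . B (], [B' → . B] }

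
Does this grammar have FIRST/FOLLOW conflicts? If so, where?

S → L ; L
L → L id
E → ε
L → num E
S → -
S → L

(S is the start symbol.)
Nullable non-terminals: E.
E has a nullable alternative but only one production, so nothing to check.

L, S have no nullable alternative, so no FIRST/FOLLOW check is needed there.

No FIRST/FOLLOW conflicts found.

Answer: No FIRST/FOLLOW conflicts.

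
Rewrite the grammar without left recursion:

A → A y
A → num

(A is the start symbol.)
A is directly left-recursive. The standard transformation for
  A → A α₁ | ... | A α_m | β₁ | ... | β_n
is
  A  → β₁ A' | ... | β_n A'
  A' → α₁ A' | ... | α_m A' | ε

A → num becomes A → num A'
A → A y becomes A' → y A'
Add A' → ε

Resulting grammar:
A → num A'
A' → y A'
A' → ε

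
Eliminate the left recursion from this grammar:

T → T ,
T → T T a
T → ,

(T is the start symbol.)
T is directly left-recursive. The standard transformation for
  A → A α₁ | ... | A α_m | β₁ | ... | β_n
is
  A  → β₁ A' | ... | β_n A'
  A' → α₁ A' | ... | α_m A' | ε

T → , becomes T → , T'
T → T , becomes T' → , T'
T → T T a becomes T' → T a T'
Add T' → ε

Resulting grammar:
T → , T'
T' → , T'
T' → T a T'
T' → ε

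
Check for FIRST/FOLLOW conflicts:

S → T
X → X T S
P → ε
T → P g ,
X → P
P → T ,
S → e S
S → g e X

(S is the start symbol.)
Nullable non-terminals: P, X.
FIRST sets used below: FIRST(T) = { 'g' }, FIRST(X) = { 'g', ε }, FIRST(P) = { 'g', ε }

P: nullable alternative(s) P → ε; FOLLOW(P) = { $, 'g' }
  P → ε: FIRST \ {ε} = { } — this is the only nullable alternative, skip
  P → T ,: FIRST \ {ε} = { 'g' } — overlaps FOLLOW(P) on { 'g' }: CONFLICT

X: nullable alternative(s) X → P; FOLLOW(X) = { $, 'g' }
  X → X T S: FIRST \ {ε} = { 'g' } — overlaps FOLLOW(X) on { 'g' }: CONFLICT
  X → P: FIRST \ {ε} = { 'g' } — this is the only nullable alternative, skip

S, T have no nullable alternative, so no FIRST/FOLLOW check is needed there.

So the grammar has 2 FIRST/FOLLOW conflicts (marked CONFLICT above).

Answer: Yes. X → X T S with FOLLOW(X) on { 'g' }; P → T ',' with FOLLOW(P) on { 'g' }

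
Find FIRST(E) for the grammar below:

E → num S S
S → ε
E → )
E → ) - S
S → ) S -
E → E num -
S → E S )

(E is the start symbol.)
{ ')', 'num' }

To compute FIRST(E), examine every production with E on the left-hand side, reading each right-hand side left to right until a non-nullable symbol is reached.

From E → num S S:
  - num is a terminal: add 'num' and stop
From E → ):
  - ')' is a terminal: add ')' and stop
From E → ) - S:
  - ')' is a terminal: add ')' and stop
From E → E num -:
  - E is the symbol being defined: contributes nothing new
    E is not nullable, so stop

Collecting: FIRST(E) = { ')', 'num' }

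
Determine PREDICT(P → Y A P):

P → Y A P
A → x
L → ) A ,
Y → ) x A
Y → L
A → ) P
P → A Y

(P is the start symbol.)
PREDICT(P → Y A P) = (FIRST(RHS) \ {ε}) ∪ (FOLLOW(P) if ε ∈ FIRST(RHS), i.e. RHS ⇒* ε)
FIRST(Y) = { ')' }
FIRST(Y A P) = { ')' }
ε ∉ FIRST(Y A P), so FOLLOW(P) is not added.
PREDICT(P → Y A P) = { ')' }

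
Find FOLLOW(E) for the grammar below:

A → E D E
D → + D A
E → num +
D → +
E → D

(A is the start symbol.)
{ $, '+', 'num' }

In A → E D E: E is followed by D E, add FIRST(D E) \ {ε} = { '+' }
In A → E D E: E is at the end, add FOLLOW(A)

The FOLLOW sets referred to above (computed the same way, to a fixed point):
  FOLLOW(A) = { $, '+', 'num' }

Taking the union: FOLLOW(E) = { $, '+', 'num' }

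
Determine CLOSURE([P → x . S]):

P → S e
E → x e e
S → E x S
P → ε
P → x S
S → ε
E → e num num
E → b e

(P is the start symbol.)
To compute CLOSURE, for each item [A → α.Bβ] where B is a non-terminal, add [B → .γ] for all productions B → γ; repeat for the newly added items until nothing changes.

Start with: [P → x . S]
  [P → x . S] has the dot before S: add [S → . E x S], [S → .]
  [S → . E x S] has the dot before E: add [E → . x e e], [E → . e num num], [E → . b e]
No further items can be added.

CLOSURE = { [E → . b e], [E → . e num num], [E → . x e e], [P → x . S], [S → . E x S], [S → .] }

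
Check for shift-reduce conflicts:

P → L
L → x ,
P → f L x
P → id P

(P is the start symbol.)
A shift-reduce conflict occurs when an LR(0) state has both:
  - a complete (reduce) item [A → α .] (dot at the end), and
  - a shift item [B → β . c γ] (dot before a terminal).

Augment with P' → P and build the canonical LR(0) collection (I0 = CLOSURE({[P' → . P]}), then GOTO on every symbol after a dot until no new states appear). It has 10 states:
  I0: { [L → . x ,], [P → . L], [P → . f L x], [P → . id P], [P' → . P] }  — shift
  I1: { [P → L .] }  — reduce
  I2: { [P' → P .] }  — accept
  I3: { [L → . x ,], [P → f . L x] }  — shift
  I4: { [L → . x ,], [P → . L], [P → . f L x], [P → . id P], [P → id . P] }  — shift
  I5: { [L → x . ,] }  — shift
  I6: { [L → x , .] }  — reduce
  I7: { [P → id P .] }  — reduce
  I8: { [P → f L . x] }  — shift
  I9: { [P → f L x .] }  — reduce

No state contains both a complete item and a shift item.

Answer: No shift-reduce conflicts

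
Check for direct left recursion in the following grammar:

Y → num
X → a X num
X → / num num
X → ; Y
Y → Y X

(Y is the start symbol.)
Direct left recursion occurs when N → N α for some non-terminal N (the right-hand side begins with the left-hand side itself).

Y → num: starts with num
X → a X num: starts with a
X → / num num: starts with '/'
X → ; Y: starts with ';'
Y → Y X: LEFT RECURSIVE (starts with Y)

The grammar has direct left recursion on: Y.

Answer: Yes, Y is left-recursive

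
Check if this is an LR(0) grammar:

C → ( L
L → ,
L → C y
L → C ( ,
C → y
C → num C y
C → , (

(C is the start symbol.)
No. Shift-reduce conflict between [L → , .] and [C → , . (]

A grammar is LR(0) if no state in the canonical LR(0) collection has:
  - both a shift item (dot before a terminal) and a complete item (shift-reduce conflict), or
  - two or more complete items (reduce-reduce conflict; the accept item [C' → C .] counts as a complete item here).

Augment with C' → C and build the canonical LR(0) collection (I0 = CLOSURE({[C' → . C]}), then GOTO on every symbol after a dot until no new states appear). It has 15 states:
  I0: { [C → . ( L], [C → . , (], [C → . num C y], [C → . y], [C' → . C] }  — shift
  I1: { [C → ( . L], [C → . ( L], [C → . , (], [C → . num C y], [C → . y], [L → . ,], [L → . C ( ,], [L → . C y] }  — shift
  I2: { [C → , . (] }  — shift
  I3: { [C' → C .] }  — accept
  I4: { [C → . ( L], [C → . , (], [C → . num C y], [C → . y], [C → num . C y] }  — shift
  I5: { [C → y .] }  — reduce
  I6: { [C → num C . y] }  — shift
  I7: { [C → num C y .] }  — reduce
  I8: { [C → , ( .] }  — reduce
  I9: { [C → , . (], [L → , .] }  — shift, reduce
  I10: { [L → C . ( ,], [L → C . y] }  — shift
  I11: { [C → ( L .] }  — reduce
  I12: { [L → C ( . ,] }  — shift
  I13: { [L → C y .] }  — reduce
  I14: { [L → C ( , .] }  — reduce

Conflict in state I9:
  Shift-reduce conflict between [L → , .] and [C → , . (]
So the grammar is NOT LR(0).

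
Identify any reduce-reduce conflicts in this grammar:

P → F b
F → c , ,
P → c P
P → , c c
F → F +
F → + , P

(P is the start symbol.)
Augment with P' → P and build the canonical LR(0) collection (I0 = CLOSURE({[P' → . P]}), then GOTO on every symbol after a dot until no new states appear). It has 15 states:
  I0: { [F → . + , P], [F → . F +], [F → . c , ,], [P → . , c c], [P → . F b], [P → . c P], [P' → . P] }  — shift
  I1: { [F → + . , P] }  — shift
  I2: { [P → , . c c] }  — shift
  I3: { [F → F . +], [P → F . b] }  — shift
  I4: { [P' → P .] }  — accept
  I5: { [F → . + , P], [F → . F +], [F → . c , ,], [F → c . , ,], [P → . , c c], [P → . F b], [P → . c P], [P → c . P] }  — shift
  I6: { [F → c , . ,], [P → , . c c] }  — shift
  I7: { [P → c P .] }  — reduce
  I8: { [F → c , , .] }  — reduce
  I9: { [P → , c . c] }  — shift
  I10: { [P → , c c .] }  — reduce
  I11: { [F → F + .] }  — reduce
  I12: { [P → F b .] }  — reduce
  I13: { [F → + , . P], [F → . + , P], [F → . F +], [F → . c , ,], [P → . , c c], [P → . F b], [P → . c P] }  — shift
  I14: { [F → + , P .] }  — reduce

No state contains more than one complete item.

Answer: No reduce-reduce conflicts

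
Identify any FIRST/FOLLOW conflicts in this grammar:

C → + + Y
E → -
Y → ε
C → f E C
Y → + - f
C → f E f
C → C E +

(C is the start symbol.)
A FIRST/FOLLOW conflict occurs when a non-terminal N has a nullable alternative N → β (β ⇒* ε) and another alternative N → α with FIRST(α) ∩ FOLLOW(N) ≠ ∅: on such a lookahead the parser cannot decide between expanding α and letting N vanish via β.

Nullable non-terminals: Y.

Y: nullable alternative(s) Y → ε; FOLLOW(Y) = { $, '-' }
  Y → ε: FIRST \ {ε} = { } — this is the only nullable alternative, skip
  Y → + - f: FIRST \ {ε} = { '+' } — disjoint from FOLLOW(Y)

C, E have no nullable alternative, so no FIRST/FOLLOW check is needed there.

No FIRST/FOLLOW conflicts found.

Answer: No FIRST/FOLLOW conflicts.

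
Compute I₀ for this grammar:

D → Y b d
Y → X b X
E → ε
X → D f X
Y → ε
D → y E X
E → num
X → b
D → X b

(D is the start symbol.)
First, augment the grammar with D' → D
I₀ = CLOSURE({ [D' → . D] }):
  [D' → . D] has the dot before D: add [D → . Y b d], [D → . y E X], [D → . X b]
  [D → . Y b d] has the dot before Y: add [Y → . X b X], [Y → .]
  [D → . X b] has the dot before X: add [X → . D f X], [X → . b]
No further items can be added.

I₀ = { [D → . X b], [D → . Y b d], [D → . y E X], [D' → . D], [X → . D f X], [X → . b], [Y → . X b X], [Y → .] }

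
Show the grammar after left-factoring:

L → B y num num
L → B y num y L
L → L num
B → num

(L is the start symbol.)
L → B y num L'
L' → num
L' → y L
L → L num
B → num

Left-factoring transforms A → αβ₁ | αβ₂ into A → αA' and A' → β₁ | β₂
(α is the longest common prefix among the alternatives). Repeat until
no nonterminal has two alternatives with a common prefix.

Round 1: L has alternatives sharing prefix 'B y num'. Introduce L': L → B y num L'
  Add: L' → num
  Add: L' → y L

No remaining common prefixes — done.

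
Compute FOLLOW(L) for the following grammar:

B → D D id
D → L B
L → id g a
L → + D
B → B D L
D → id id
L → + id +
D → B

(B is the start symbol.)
{ $, '+', 'id' }

To compute FOLLOW(L), find every occurrence of L on a right-hand side N → α L β: add FIRST(β) \ {ε}, and if β is empty or nullable also add FOLLOW(N). Iterate to a fixed point.

In D → L B: L is followed by B, add FIRST(B) \ {ε} = { '+', 'id' }
In B → B D L: L is at the end, add FOLLOW(B)

The FOLLOW sets referred to above (computed the same way, to a fixed point):
  FOLLOW(B) = { $, '+', 'id' }

Taking the union: FOLLOW(L) = { $, '+', 'id' }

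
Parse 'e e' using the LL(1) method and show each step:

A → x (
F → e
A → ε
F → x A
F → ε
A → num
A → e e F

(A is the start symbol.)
LL(1) parsing maintains a stack (initially the start symbol over $) and the input. At each step: if the stack top is a terminal, match it against the current input token; if it is a non-terminal N, replace it with the RHS of M[N, lookahead] (the unique production whose predict set contains the lookahead).

Stack is shown with the top on the left.

Stack    Input  Action
----------------------
A $      e e $  output A → e e F
e e F $  e e $  match 'e'
e F $    e $    match 'e'
F $      $      output F → ε
$        $      accept

The string is accepted.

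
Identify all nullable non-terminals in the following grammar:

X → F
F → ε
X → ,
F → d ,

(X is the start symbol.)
{ 'F', 'X' }

A non-terminal is nullable if it can derive ε (the empty string): either it has an ε-production, or it has a production whose right-hand side consists entirely of nullable non-terminals.

ε-productions: F → ε
So F is immediately nullable.
X → F: every symbol on the right is nullable, so X is nullable too.
Every non-terminal is now nullable.
Nullable = { 'F', 'X' }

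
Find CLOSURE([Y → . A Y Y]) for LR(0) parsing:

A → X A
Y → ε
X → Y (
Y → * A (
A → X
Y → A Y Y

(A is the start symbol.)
Start with: [Y → . A Y Y]
  [Y → . A Y Y] has the dot before A: add [A → . X A], [A → . X]
  [A → . X A] has the dot before X: add [X → . Y (]
  [X → . Y (] has the dot before Y: add [Y → .], [Y → . * A (]
No further items can be added.

CLOSURE = { [A → . X A], [A → . X], [X → . Y (], [Y → . * A (], [Y → . A Y Y], [Y → .] }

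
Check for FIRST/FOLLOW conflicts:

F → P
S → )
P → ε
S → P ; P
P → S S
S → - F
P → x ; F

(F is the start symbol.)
Yes. P → S S with FOLLOW(P) on { ')', '-', ';', 'x' }; P → x ';' F with FOLLOW(P) on { 'x' }

Nullable non-terminals: F, P.
FIRST sets used below: FIRST(S) = { ')', '-', ';', 'x' }
F has a nullable alternative but only one production, so nothing to check.

P: nullable alternative(s) P → ε; FOLLOW(P) = { $, ')', '-', ';', 'x' }
  P → ε: FIRST \ {ε} = { } — this is the only nullable alternative, skip
  P → S S: FIRST \ {ε} = { ')', '-', ';', 'x' } — overlaps FOLLOW(P) on { ')', '-', ';', 'x' }: CONFLICT
  P → x ; F: FIRST \ {ε} = { 'x' } — overlaps FOLLOW(P) on { 'x' }: CONFLICT

S has no nullable alternative, so no FIRST/FOLLOW check is needed there.

So the grammar has 2 FIRST/FOLLOW conflicts (marked CONFLICT above).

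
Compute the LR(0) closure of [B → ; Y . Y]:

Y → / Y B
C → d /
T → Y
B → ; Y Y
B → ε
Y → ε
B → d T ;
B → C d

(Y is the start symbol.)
Start with: [B → ; Y . Y]
  [B → ; Y . Y] has the dot before Y: add [Y → . / Y B], [Y → .]
No further items can be added.

CLOSURE = { [B → ; Y . Y], [Y → . / Y B], [Y → .] }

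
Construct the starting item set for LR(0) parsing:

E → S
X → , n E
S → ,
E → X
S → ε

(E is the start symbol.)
{ [E → . S], [E → . X], [E' → . E], [S → . ,], [S → .], [X → . , n E] }

First, augment the grammar with E' → E
I₀ = CLOSURE({ [E' → . E] }):
  [E' → . E] has the dot before E: add [E → . S], [E → . X]
  [E → . S] has the dot before S: add [S → . ,], [S → .]
  [E → . X] has the dot before X: add [X → . , n E]
No further items can be added.

I₀ = { [E → . S], [E → . X], [E' → . E], [S → . ,], [S → .], [X → . , n E] }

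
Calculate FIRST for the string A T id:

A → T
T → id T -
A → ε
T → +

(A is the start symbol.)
FIRST sets of the non-terminals involved (from the grammar, by fixed-point iteration):
  FIRST(A) = { '+', 'id', ε }
  FIRST(T) = { '+', 'id' }

To compute FIRST(A T id), process the symbols left to right:
Symbol A is a non-terminal. Add FIRST(A) \ {ε} = { '+', 'id' }
A is nullable (ε ∈ FIRST(A)), continue to the next symbol.
Symbol T is a non-terminal. Add FIRST(T) \ {ε} = { '+', 'id' }
T is not nullable (ε ∉ FIRST(T)), so stop here.
FIRST(A T id) = { '+', 'id' }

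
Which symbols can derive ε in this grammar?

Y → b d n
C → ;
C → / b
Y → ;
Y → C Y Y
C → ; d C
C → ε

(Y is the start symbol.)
{ 'C' }

A non-terminal is nullable if it can derive ε (the empty string): either it has an ε-production, or it has a production whose right-hand side consists entirely of nullable non-terminals.

ε-productions: C → ε
So C is immediately nullable.
No further non-terminal can be added: every production for the remaining non-terminals contains a terminal or a non-nullable non-terminal.
Nullable = { 'C' }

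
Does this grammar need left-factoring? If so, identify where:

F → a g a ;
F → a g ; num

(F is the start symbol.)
Left-factoring is needed when two productions for the same non-terminal
share a common prefix on the right-hand side.

Productions for F:
  F → a g a ;
  F → a g ; num

Found common prefix 'a g' in productions for F

Answer: Yes, F has productions with common prefix 'a g'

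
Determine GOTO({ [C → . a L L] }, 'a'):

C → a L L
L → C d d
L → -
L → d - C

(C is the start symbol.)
{ [C → . a L L], [C → a . L L], [L → . -], [L → . C d d], [L → . d - C] }

GOTO(I, 'a') = CLOSURE({ [A → αX.β] : [A → α.Xβ] ∈ I, X = 'a' })

Items with dot before 'a', with the dot advanced:
  [C → . a L L] → [C → a . L L]
Closure of the advanced items:
  [C → a . L L] has the dot before L: add [L → . C d d], [L → . -], [L → . d - C]
  [L → . C d d] has the dot before C: add [C → . a L L]

GOTO = { [C → . a L L], [C → a . L L], [L → . -], [L → . C d d], [L → . d - C] }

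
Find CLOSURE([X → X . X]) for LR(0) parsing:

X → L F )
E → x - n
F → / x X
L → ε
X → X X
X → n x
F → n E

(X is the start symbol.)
{ [L → .], [X → . L F )], [X → . X X], [X → . n x], [X → X . X] }

Start with: [X → X . X]
  [X → X . X] has the dot before X: add [X → . L F )], [X → . X X], [X → . n x]
  [X → . L F )] has the dot before L: add [L → .]
No further items can be added.

CLOSURE = { [L → .], [X → . L F )], [X → . X X], [X → . n x], [X → X . X] }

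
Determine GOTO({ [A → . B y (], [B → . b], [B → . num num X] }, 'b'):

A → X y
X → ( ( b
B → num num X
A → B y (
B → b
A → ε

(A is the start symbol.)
{ [B → b .] }

GOTO(I, 'b') = CLOSURE({ [A → αX.β] : [A → α.Xβ] ∈ I, X = 'b' })

Items with dot before 'b', with the dot advanced:
  [B → . b] → [B → b .]
Closure adds nothing (no advanced item has the dot before a non-terminal).

GOTO = { [B → b .] }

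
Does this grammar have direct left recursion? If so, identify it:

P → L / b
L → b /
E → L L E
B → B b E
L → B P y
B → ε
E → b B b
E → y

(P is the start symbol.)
Yes, B is left-recursive

Direct left recursion occurs when N → N α for some non-terminal N (the right-hand side begins with the left-hand side itself).

P → L / b: starts with L
L → b /: starts with b
E → L L E: starts with L
B → B b E: LEFT RECURSIVE (starts with B)
L → B P y: starts with B
B → ε: starts with ε
E → b B b: starts with b
E → y: starts with y

The grammar has direct left recursion on: B.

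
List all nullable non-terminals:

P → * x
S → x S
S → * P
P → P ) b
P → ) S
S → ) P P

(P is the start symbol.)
None

A non-terminal is nullable if it can derive ε (the empty string): either it has an ε-production, or it has a production whose right-hand side consists entirely of nullable non-terminals.

There are no ε-productions, so no non-terminal can derive ε.
No non-terminals are nullable.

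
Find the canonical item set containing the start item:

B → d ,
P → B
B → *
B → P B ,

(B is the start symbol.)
{ [B → . *], [B → . P B ,], [B → . d ,], [B' → . B], [P → . B] }

First, augment the grammar with B' → B
I₀ = CLOSURE({ [B' → . B] }):
  [B' → . B] has the dot before B: add [B → . d ,], [B → . *], [B → . P B ,]
  [B → . P B ,] has the dot before P: add [P → . B]
No further items can be added.

I₀ = { [B → . *], [B → . P B ,], [B → . d ,], [B' → . B], [P → . B] }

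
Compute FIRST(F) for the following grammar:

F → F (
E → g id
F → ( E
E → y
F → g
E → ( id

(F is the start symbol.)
{ '(', 'g' }

From F → F (:
  - F is the symbol being defined: contributes nothing new
    F is not nullable, so stop
From F → ( E:
  - '(' is a terminal: add '(' and stop
From F → g:
  - g is a terminal: add 'g' and stop

Collecting: FIRST(F) = { '(', 'g' }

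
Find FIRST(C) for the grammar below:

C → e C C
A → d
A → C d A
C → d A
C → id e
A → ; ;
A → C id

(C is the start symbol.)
From C → e C C:
  - e is a terminal: add 'e' and stop
From C → d A:
  - d is a terminal: add 'd' and stop
From C → id e:
  - id is a terminal: add 'id' and stop

Collecting: FIRST(C) = { 'd', 'e', 'id' }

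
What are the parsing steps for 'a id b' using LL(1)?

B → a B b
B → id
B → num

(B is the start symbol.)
LL(1) parsing maintains a stack (initially the start symbol over $) and the input. At each step: if the stack top is a terminal, match it against the current input token; if it is a non-terminal N, replace it with the RHS of M[N, lookahead] (the unique production whose predict set contains the lookahead).

Stack is shown with the top on the left.

Stack    Input     Action
-------------------------
B $      a id b $  output B → a B b
a B b $  a id b $  match 'a'
B b $    id b $    output B → id
id b $   id b $    match 'id'
b $      b $       match 'b'
$        $         accept

The string is accepted.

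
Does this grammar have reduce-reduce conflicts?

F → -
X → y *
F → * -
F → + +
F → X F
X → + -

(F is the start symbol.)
No reduce-reduce conflicts

Augment with F' → F and build the canonical LR(0) collection (I0 = CLOSURE({[F' → . F]}), then GOTO on every symbol after a dot until no new states appear). It has 12 states:
  I0: { [F → . * -], [F → . + +], [F → . -], [F → . X F], [F' → . F], [X → . + -], [X → . y *] }  — shift
  I1: { [F → * . -] }  — shift
  I2: { [F → + . +], [X → + . -] }  — shift
  I3: { [F → - .] }  — reduce
  I4: { [F' → F .] }  — accept
  I5: { [F → . * -], [F → . + +], [F → . -], [F → . X F], [F → X . F], [X → . + -], [X → . y *] }  — shift
  I6: { [X → y . *] }  — shift
  I7: { [X → y * .] }  — reduce
  I8: { [F → X F .] }  — reduce
  I9: { [F → + + .] }  — reduce
  I10: { [X → + - .] }  — reduce
  I11: { [F → * - .] }  — reduce

No state contains more than one complete item.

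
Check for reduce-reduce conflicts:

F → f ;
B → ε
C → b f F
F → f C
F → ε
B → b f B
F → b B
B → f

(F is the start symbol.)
A reduce-reduce conflict occurs when an LR(0) state has two complete items [A → α .] and [B → β .] — both call for a reduction, and with no lookahead the parser cannot choose between them.

Augment with F' → F and build the canonical LR(0) collection (I0 = CLOSURE({[F' → . F]}), then GOTO on every symbol after a dot until no new states appear). It has 14 states:
  I0: { [F → . b B], [F → . f ;], [F → . f C], [F → .], [F' → . F] }  — shift, reduce
  I1: { [F' → F .] }  — accept
  I2: { [B → . b f B], [B → . f], [B → .], [F → b . B] }  — shift, reduce
  I3: { [C → . b f F], [F → f . ;], [F → f . C] }  — shift
  I4: { [F → f ; .] }  — reduce
  I5: { [F → f C .] }  — reduce
  I6: { [C → b . f F] }  — shift
  I7: { [C → b f . F], [F → . b B], [F → . f ;], [F → . f C], [F → .] }  — shift, reduce
  I8: { [C → b f F .] }  — reduce
  I9: { [F → b B .] }  — reduce
  I10: { [B → b . f B] }  — shift
  I11: { [B → f .] }  — reduce
  I12: { [B → . b f B], [B → . f], [B → .], [B → b f . B] }  — shift, reduce
  I13: { [B → b f B .] }  — reduce

No state contains more than one complete item.

Answer: No reduce-reduce conflicts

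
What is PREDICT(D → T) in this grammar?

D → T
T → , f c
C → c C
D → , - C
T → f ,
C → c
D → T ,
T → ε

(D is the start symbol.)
PREDICT(D → T) = (FIRST(RHS) \ {ε}) ∪ (FOLLOW(D) if ε ∈ FIRST(RHS), i.e. RHS ⇒* ε)
FIRST(T) = { ',', 'f', ε }
FIRST(T) = { ',', 'f', ε }
ε ∈ FIRST(T) (the right-hand side is nullable), so add FOLLOW(D) = { $ }
PREDICT(D → T) = { $, ',', 'f' }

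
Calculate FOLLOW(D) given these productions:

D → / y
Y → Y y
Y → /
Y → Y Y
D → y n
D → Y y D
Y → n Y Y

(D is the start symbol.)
To compute FOLLOW(D), find every occurrence of D on a right-hand side N → α D β: add FIRST(β) \ {ε}, and if β is empty or nullable also add FOLLOW(N). Iterate to a fixed point.

D is the start symbol, so $ ∈ FOLLOW(D).
In D → Y y D: D is at the end; this adds FOLLOW(D) to itself — nothing new

Taking the union: FOLLOW(D) = { $ }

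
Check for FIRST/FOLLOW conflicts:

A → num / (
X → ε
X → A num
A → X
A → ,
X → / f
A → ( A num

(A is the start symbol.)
A FIRST/FOLLOW conflict occurs when a non-terminal N has a nullable alternative N → β (β ⇒* ε) and another alternative N → α with FIRST(α) ∩ FOLLOW(N) ≠ ∅: on such a lookahead the parser cannot decide between expanding α and letting N vanish via β.

Nullable non-terminals: A, X.
FIRST sets used below: FIRST(X) = { '(', ',', '/', 'num', ε }, FIRST(A) = { '(', ',', '/', 'num', ε }

A: nullable alternative(s) A → X; FOLLOW(A) = { $, 'num' }
  A → num / (: FIRST \ {ε} = { 'num' } — overlaps FOLLOW(A) on { 'num' }: CONFLICT
  A → X: FIRST \ {ε} = { '(', ',', '/', 'num' } — this is the only nullable alternative, skip
  A → ,: FIRST \ {ε} = { ',' } — disjoint from FOLLOW(A)
  A → ( A num: FIRST \ {ε} = { '(' } — disjoint from FOLLOW(A)

X: nullable alternative(s) X → ε; FOLLOW(X) = { $, 'num' }
  X → ε: FIRST \ {ε} = { } — this is the only nullable alternative, skip
  X → A num: FIRST \ {ε} = { '(', ',', '/', 'num' } — overlaps FOLLOW(X) on { 'num' }: CONFLICT
  X → / f: FIRST \ {ε} = { '/' } — disjoint from FOLLOW(X)

So the grammar has 2 FIRST/FOLLOW conflicts (marked CONFLICT above).

Answer: Yes. A → num '/' '(' with FOLLOW(A) on { 'num' }; X → A num with FOLLOW(X) on { 'num' }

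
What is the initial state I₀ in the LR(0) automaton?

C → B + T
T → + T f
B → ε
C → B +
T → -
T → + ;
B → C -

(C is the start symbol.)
{ [B → . C -], [B → .], [C → . B + T], [C → . B +], [C' → . C] }

First, augment the grammar with C' → C
I₀ = CLOSURE({ [C' → . C] }):
  [C' → . C] has the dot before C: add [C → . B + T], [C → . B +]
  [C → . B + T] has the dot before B: add [B → .], [B → . C -]
No further items can be added.

I₀ = { [B → . C -], [B → .], [C → . B + T], [C → . B +], [C' → . C] }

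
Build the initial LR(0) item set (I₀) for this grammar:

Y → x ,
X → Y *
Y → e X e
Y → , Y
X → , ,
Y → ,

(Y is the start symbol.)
{ [Y → . , Y], [Y → . ,], [Y → . e X e], [Y → . x ,], [Y' → . Y] }

First, augment the grammar with Y' → Y
I₀ = CLOSURE({ [Y' → . Y] }):
  [Y' → . Y] has the dot before Y: add [Y → . x ,], [Y → . e X e], [Y → . , Y], [Y → . ,]
No further items can be added.

I₀ = { [Y → . , Y], [Y → . ,], [Y → . e X e], [Y → . x ,], [Y' → . Y] }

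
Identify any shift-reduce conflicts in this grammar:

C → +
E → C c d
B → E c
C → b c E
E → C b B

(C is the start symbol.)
A shift-reduce conflict occurs when an LR(0) state has both:
  - a complete (reduce) item [A → α .] (dot at the end), and
  - a shift item [B → β . c γ] (dot before a terminal).

Augment with C' → C and build the canonical LR(0) collection (I0 = CLOSURE({[C' → . C]}), then GOTO on every symbol after a dot until no new states appear). It has 13 states:
  I0: { [C → . +], [C → . b c E], [C' → . C] }  — shift
  I1: { [C → + .] }  — reduce
  I2: { [C' → C .] }  — accept
  I3: { [C → b . c E] }  — shift
  I4: { [C → . +], [C → . b c E], [C → b c . E], [E → . C b B], [E → . C c d] }  — shift
  I5: { [E → C . b B], [E → C . c d] }  — shift
  I6: { [C → b c E .] }  — reduce
  I7: { [B → . E c], [C → . +], [C → . b c E], [E → . C b B], [E → . C c d], [E → C b . B] }  — shift
  I8: { [E → C c . d] }  — shift
  I9: { [E → C c d .] }  — reduce
  I10: { [E → C b B .] }  — reduce
  I11: { [B → E . c] }  — shift
  I12: { [B → E c .] }  — reduce

No state contains both a complete item and a shift item.

Answer: No shift-reduce conflicts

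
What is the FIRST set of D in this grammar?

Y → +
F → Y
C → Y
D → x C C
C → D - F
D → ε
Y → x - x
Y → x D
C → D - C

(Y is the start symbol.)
To compute FIRST(D), examine every production with D on the left-hand side, reading each right-hand side left to right until a non-nullable symbol is reached.

From D → x C C:
  - x is a terminal: add 'x' and stop
From D → ε:
  - ε-production, so ε ∈ FIRST(D)

Collecting: FIRST(D) = { 'x', ε }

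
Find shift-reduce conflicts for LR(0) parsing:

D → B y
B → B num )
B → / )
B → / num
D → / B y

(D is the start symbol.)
A shift-reduce conflict occurs when an LR(0) state has both:
  - a complete (reduce) item [A → α .] (dot at the end), and
  - a shift item [B → β . c γ] (dot before a terminal).

Augment with D' → D and build the canonical LR(0) collection (I0 = CLOSURE({[D' → . D]}), then GOTO on every symbol after a dot until no new states appear). It has 12 states:
  I0: { [B → . / )], [B → . / num], [B → . B num )], [D → . / B y], [D → . B y], [D' → . D] }  — shift
  I1: { [B → . / )], [B → . / num], [B → . B num )], [B → / . )], [B → / . num], [D → / . B y] }  — shift
  I2: { [B → B . num )], [D → B . y] }  — shift
  I3: { [D' → D .] }  — accept
  I4: { [B → B num . )] }  — shift
  I5: { [D → B y .] }  — reduce
  I6: { [B → B num ) .] }  — reduce
  I7: { [B → / ) .] }  — reduce
  I8: { [B → / . )], [B → / . num] }  — shift
  I9: { [B → B . num )], [D → / B . y] }  — shift
  I10: { [B → / num .] }  — reduce
  I11: { [D → / B y .] }  — reduce

No state contains both a complete item and a shift item.

Answer: No shift-reduce conflicts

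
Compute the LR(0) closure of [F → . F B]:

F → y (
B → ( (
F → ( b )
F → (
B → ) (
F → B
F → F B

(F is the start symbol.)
To compute CLOSURE, for each item [A → α.Bβ] where B is a non-terminal, add [B → .γ] for all productions B → γ; repeat for the newly added items until nothing changes.

Start with: [F → . F B]
  [F → . F B] has the dot before F: add [F → . y (], [F → . ( b )], [F → . (], [F → . B]
  [F → . B] has the dot before B: add [B → . ( (], [B → . ) (]
No further items can be added.

CLOSURE = { [B → . ( (], [B → . ) (], [F → . ( b )], [F → . (], [F → . B], [F → . F B], [F → . y (] }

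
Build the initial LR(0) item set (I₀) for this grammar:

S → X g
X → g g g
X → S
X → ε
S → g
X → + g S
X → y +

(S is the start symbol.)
First, augment the grammar with S' → S
I₀ = CLOSURE({ [S' → . S] }):
  [S' → . S] has the dot before S: add [S → . X g], [S → . g]
  [S → . X g] has the dot before X: add [X → . g g g], [X → . S], [X → .], [X → . + g S], [X → . y +]
No further items can be added.

I₀ = { [S → . X g], [S → . g], [S' → . S], [X → . + g S], [X → . S], [X → . g g g], [X → . y +], [X → .] }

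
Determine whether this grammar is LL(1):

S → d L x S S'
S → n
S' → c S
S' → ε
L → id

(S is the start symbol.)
A grammar is LL(1) if for each non-terminal N with multiple productions, the predict sets of those productions are pairwise disjoint, where PREDICT(N → α) = (FIRST(α) \ {ε}) ∪ (FOLLOW(N) if α ⇒* ε).

Relevant sets:
  FOLLOW(S') = { $, 'c' }

For S:
  PREDICT(S → d L x S S') = { 'd' }
  PREDICT(S → n) = { 'n' }
For S':
  PREDICT(S' → c S) = { 'c' }
  PREDICT(S' → ε) = { $, 'c' }
L has a single production, so nothing to check there.

Conflict found: Predict set conflict for S': { 'c' }
The grammar is NOT LL(1).

Answer: No. Predict set conflict for S': { 'c' }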